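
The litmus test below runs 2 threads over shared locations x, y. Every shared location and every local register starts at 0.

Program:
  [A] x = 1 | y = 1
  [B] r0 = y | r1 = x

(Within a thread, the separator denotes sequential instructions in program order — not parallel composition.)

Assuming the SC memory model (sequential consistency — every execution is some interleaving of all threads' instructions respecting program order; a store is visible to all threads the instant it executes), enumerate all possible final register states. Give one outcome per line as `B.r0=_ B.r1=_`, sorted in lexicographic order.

B.r0=0 B.r1=0
B.r0=0 B.r1=1
B.r0=1 B.r1=1

outcome vector order: (B.r0,B.r1)
|SC outcomes| = 3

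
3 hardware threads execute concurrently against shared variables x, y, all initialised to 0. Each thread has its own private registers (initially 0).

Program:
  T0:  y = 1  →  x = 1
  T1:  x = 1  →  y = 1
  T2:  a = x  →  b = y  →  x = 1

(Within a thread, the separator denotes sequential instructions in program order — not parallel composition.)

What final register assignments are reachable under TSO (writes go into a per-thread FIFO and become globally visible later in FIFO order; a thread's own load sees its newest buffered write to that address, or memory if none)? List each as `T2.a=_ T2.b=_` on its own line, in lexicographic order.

outcome vector order: (T2.a,T2.b)
|TSO outcomes| = 4

T2.a=0 T2.b=0
T2.a=0 T2.b=1
T2.a=1 T2.b=0
T2.a=1 T2.b=1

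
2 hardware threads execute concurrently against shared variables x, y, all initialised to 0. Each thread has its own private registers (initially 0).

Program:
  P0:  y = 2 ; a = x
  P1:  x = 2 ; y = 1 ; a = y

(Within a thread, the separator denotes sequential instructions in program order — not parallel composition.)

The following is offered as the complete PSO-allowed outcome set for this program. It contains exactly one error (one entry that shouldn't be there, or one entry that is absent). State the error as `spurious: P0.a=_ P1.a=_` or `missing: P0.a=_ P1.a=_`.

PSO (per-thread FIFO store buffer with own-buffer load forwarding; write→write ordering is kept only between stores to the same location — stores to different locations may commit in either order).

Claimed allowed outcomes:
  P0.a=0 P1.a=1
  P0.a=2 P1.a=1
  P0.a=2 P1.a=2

missing: P0.a=0 P1.a=2

outcome vector order: (P0.a,P1.a)
PSO (4): 0/1 0/2 2/1 2/2
PSO∖claimed = {0/2}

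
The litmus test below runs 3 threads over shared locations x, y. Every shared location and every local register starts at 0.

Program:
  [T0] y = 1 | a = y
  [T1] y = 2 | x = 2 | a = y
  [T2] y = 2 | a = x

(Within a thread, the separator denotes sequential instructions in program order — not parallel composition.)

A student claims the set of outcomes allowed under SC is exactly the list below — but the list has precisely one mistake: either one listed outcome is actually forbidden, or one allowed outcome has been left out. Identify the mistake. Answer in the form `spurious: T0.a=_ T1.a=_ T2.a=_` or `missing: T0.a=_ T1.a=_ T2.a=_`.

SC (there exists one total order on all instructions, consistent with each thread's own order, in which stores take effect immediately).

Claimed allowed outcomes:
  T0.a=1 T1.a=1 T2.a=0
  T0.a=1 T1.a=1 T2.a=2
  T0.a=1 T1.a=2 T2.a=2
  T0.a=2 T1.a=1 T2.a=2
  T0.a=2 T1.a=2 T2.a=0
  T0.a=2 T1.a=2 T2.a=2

missing: T0.a=1 T1.a=2 T2.a=0

outcome vector order: (T0.a,T1.a,T2.a)
[SC] allowed = {1/1/0, 1/1/2, 1/2/0, 1/2/2, 2/1/2, 2/2/0, 2/2/2}
SC∖claimed = {1/2/0}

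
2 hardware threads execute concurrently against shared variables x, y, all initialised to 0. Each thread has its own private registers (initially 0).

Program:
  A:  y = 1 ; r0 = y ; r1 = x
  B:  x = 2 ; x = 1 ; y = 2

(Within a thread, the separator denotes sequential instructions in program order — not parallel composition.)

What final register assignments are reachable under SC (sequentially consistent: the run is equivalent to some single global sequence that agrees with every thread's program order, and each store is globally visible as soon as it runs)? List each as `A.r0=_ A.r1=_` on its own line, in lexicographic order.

outcome vector order: (A.r0,A.r1)
|SC outcomes| = 4

A.r0=1 A.r1=0
A.r0=1 A.r1=1
A.r0=1 A.r1=2
A.r0=2 A.r1=1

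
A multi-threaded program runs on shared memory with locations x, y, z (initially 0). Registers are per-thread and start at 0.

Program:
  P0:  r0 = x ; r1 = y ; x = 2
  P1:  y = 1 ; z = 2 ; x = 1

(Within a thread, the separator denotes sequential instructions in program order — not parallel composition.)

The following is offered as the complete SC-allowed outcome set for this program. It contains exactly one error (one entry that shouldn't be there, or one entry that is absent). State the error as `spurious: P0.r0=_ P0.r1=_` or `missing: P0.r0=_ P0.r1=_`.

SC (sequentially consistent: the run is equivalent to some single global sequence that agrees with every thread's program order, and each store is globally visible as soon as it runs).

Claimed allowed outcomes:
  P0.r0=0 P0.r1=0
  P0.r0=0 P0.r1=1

missing: P0.r0=1 P0.r1=1

outcome vector order: (P0.r0,P0.r1)
under SC → 00; 01; 11
SC∖claimed = {11}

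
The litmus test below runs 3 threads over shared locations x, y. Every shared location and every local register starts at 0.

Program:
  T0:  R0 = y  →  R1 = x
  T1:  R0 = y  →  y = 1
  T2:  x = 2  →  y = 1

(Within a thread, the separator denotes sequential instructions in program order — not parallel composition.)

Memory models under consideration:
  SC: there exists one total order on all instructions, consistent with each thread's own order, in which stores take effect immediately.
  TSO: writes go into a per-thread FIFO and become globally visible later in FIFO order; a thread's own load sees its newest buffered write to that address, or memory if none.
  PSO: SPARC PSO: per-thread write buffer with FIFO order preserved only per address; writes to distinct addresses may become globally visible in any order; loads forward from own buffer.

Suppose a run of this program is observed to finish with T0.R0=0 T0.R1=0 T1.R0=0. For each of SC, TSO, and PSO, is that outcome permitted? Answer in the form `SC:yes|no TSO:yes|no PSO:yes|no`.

SC:yes TSO:yes PSO:yes

outcome vector order: (T0.R0,T0.R1,T1.R0)
SC (7): 000 001 020 021 100 120 121
TSO (7): 000 001 020 021 100 120 121
PSO (8): 000 001 020 021 100 101 120 121
target 000 ∈ {SC,TSO,PSO}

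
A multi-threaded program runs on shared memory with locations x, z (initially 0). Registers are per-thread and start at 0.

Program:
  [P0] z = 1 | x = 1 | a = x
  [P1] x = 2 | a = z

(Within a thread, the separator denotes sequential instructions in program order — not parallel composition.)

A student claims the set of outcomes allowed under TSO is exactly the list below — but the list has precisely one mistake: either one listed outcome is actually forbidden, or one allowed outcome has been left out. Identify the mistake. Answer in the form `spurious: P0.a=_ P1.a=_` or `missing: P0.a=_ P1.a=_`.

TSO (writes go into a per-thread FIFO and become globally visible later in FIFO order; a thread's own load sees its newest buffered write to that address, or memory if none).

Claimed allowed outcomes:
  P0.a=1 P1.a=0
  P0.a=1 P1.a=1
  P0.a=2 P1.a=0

missing: P0.a=2 P1.a=1

outcome vector order: (P0.a,P1.a)
under TSO → 1/0 1/1 2/0 2/1
TSO∖claimed = {2/1}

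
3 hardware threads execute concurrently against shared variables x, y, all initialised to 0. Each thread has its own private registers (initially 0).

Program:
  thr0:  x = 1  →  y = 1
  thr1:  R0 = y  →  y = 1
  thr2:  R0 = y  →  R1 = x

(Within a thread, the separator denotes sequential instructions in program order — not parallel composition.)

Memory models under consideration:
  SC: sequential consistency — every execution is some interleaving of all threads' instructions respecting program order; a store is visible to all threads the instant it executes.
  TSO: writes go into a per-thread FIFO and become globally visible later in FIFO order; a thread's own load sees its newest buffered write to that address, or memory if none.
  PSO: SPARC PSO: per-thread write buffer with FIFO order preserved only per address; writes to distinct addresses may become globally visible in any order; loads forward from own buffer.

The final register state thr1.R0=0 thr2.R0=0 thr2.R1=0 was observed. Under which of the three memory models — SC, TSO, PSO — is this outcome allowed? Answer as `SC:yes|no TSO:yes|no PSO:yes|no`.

SC:yes TSO:yes PSO:yes

outcome vector order: (thr1.R0,thr2.R0,thr2.R1)
SC: 7 outcomes — {<0 0 0> <0 0 1> <0 1 0> <0 1 1> <1 0 0> <1 0 1> <1 1 1>}
TSO: 7 outcomes — {<0 0 0> <0 0 1> <0 1 0> <0 1 1> <1 0 0> <1 0 1> <1 1 1>}
PSO: 8 outcomes — {<0 0 0> <0 0 1> <0 1 0> <0 1 1> <1 0 0> <1 0 1> <1 1 0> <1 1 1>}
target <0 0 0> ∈ {SC,TSO,PSO}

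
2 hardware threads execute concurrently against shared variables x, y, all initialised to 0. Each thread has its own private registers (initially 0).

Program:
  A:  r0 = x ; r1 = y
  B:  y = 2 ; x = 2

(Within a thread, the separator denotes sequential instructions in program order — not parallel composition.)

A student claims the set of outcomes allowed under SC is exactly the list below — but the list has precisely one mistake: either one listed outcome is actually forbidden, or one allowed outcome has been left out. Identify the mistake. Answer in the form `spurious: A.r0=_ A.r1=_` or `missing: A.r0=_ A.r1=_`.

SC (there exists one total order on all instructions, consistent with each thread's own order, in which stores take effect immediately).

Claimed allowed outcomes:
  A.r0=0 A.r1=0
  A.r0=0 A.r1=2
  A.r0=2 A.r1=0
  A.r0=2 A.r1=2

outcome vector order: (A.r0,A.r1)
under SC → 00 02 22
claimed∖SC = {20}

spurious: A.r0=2 A.r1=0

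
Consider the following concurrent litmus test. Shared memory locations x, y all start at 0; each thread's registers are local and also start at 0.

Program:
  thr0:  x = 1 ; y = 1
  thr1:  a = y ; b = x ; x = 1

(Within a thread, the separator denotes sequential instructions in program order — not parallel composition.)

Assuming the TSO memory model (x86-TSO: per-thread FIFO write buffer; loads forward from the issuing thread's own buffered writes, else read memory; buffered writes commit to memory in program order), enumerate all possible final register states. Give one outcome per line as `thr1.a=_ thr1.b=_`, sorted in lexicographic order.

outcome vector order: (thr1.a,thr1.b)
|TSO outcomes| = 3

thr1.a=0 thr1.b=0
thr1.a=0 thr1.b=1
thr1.a=1 thr1.b=1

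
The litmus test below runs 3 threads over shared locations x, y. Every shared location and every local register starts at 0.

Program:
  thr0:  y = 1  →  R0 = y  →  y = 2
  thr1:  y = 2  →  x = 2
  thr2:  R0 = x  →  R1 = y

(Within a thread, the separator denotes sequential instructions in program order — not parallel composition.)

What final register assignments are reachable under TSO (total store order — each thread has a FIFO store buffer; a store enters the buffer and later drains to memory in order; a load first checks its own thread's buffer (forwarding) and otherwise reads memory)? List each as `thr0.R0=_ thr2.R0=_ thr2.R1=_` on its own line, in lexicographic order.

outcome vector order: (thr0.R0,thr2.R0,thr2.R1)
|TSO outcomes| = 9

thr0.R0=1 thr2.R0=0 thr2.R1=0
thr0.R0=1 thr2.R0=0 thr2.R1=1
thr0.R0=1 thr2.R0=0 thr2.R1=2
thr0.R0=1 thr2.R0=2 thr2.R1=1
thr0.R0=1 thr2.R0=2 thr2.R1=2
thr0.R0=2 thr2.R0=0 thr2.R1=0
thr0.R0=2 thr2.R0=0 thr2.R1=1
thr0.R0=2 thr2.R0=0 thr2.R1=2
thr0.R0=2 thr2.R0=2 thr2.R1=2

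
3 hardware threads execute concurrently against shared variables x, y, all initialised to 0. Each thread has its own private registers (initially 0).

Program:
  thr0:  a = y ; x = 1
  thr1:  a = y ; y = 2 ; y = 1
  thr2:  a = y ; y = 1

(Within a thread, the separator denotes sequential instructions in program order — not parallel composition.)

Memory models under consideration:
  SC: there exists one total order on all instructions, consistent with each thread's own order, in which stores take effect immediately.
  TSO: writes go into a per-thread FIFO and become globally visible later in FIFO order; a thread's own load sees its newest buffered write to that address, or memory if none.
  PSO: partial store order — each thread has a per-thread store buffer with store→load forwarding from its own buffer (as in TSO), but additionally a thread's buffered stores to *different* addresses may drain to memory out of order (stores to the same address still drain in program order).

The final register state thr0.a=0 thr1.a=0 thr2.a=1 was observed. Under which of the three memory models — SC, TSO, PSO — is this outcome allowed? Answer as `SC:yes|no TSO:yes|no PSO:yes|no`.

outcome vector order: (thr0.a,thr1.a,thr2.a)
SC: 12 outcomes — {(0,0,0), (0,0,1), (0,0,2), (0,1,0), (1,0,0), (1,0,1), (1,0,2), (1,1,0), (2,0,0), (2,0,1), (2,0,2), (2,1,0)}
TSO: 12 outcomes — {(0,0,0), (0,0,1), (0,0,2), (0,1,0), (1,0,0), (1,0,1), (1,0,2), (1,1,0), (2,0,0), (2,0,1), (2,0,2), (2,1,0)}
PSO: 12 outcomes — {(0,0,0), (0,0,1), (0,0,2), (0,1,0), (1,0,0), (1,0,1), (1,0,2), (1,1,0), (2,0,0), (2,0,1), (2,0,2), (2,1,0)}
target (0,0,1) ∈ {SC,TSO,PSO}

SC:yes TSO:yes PSO:yes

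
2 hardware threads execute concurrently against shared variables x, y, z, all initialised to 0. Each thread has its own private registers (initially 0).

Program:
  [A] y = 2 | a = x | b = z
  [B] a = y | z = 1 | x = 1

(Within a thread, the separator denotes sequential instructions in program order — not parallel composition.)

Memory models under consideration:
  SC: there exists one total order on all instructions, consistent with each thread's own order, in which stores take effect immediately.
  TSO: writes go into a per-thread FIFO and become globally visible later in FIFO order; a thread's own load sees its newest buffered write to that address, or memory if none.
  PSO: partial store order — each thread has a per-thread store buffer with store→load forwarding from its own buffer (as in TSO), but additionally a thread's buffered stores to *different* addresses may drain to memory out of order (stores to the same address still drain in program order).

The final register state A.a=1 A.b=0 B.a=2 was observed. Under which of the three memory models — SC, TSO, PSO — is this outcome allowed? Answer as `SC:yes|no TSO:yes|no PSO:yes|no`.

outcome vector order: (A.a,A.b,B.a)
SC: 6 outcomes — {0/0/0 0/0/2 0/1/0 0/1/2 1/1/0 1/1/2}
TSO: 6 outcomes — {0/0/0 0/0/2 0/1/0 0/1/2 1/1/0 1/1/2}
PSO: 8 outcomes — {0/0/0 0/0/2 0/1/0 0/1/2 1/0/0 1/0/2 1/1/0 1/1/2}
target 1/0/2 ∈ {PSO}

SC:no TSO:no PSO:yes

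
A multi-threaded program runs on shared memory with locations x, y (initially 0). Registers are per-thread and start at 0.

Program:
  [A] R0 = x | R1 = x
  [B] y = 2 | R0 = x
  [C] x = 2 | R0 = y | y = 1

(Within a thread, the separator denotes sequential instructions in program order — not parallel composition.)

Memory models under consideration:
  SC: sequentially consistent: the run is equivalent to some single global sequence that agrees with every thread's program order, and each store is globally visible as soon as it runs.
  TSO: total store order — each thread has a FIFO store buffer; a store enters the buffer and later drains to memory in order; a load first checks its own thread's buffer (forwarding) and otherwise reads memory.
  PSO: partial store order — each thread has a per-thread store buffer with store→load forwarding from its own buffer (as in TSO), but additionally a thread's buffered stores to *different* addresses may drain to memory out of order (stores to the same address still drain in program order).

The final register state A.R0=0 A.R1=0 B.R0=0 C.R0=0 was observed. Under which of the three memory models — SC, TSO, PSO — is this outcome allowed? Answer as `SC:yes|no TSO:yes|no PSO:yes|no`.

SC:no TSO:yes PSO:yes

outcome vector order: (A.R0,A.R1,B.R0,C.R0)
[SC] allowed = {0002, 0020, 0022, 0202, 0220, 0222, 2202, 2220, 2222}
[TSO] allowed = {0000, 0002, 0020, 0022, 0200, 0202, 0220, 0222, 2200, 2202, 2220, 2222}
[PSO] allowed = {0000, 0002, 0020, 0022, 0200, 0202, 0220, 0222, 2200, 2202, 2220, 2222}
target 0000 ∈ {TSO,PSO}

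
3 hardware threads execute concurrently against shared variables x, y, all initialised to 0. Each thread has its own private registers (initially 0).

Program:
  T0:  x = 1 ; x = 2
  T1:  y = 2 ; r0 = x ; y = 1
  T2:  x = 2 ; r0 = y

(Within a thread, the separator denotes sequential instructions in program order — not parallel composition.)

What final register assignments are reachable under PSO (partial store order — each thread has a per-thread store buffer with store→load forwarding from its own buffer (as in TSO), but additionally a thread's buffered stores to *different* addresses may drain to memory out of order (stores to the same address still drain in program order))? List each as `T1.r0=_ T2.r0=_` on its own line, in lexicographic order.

T1.r0=0 T2.r0=0
T1.r0=0 T2.r0=1
T1.r0=0 T2.r0=2
T1.r0=1 T2.r0=0
T1.r0=1 T2.r0=1
T1.r0=1 T2.r0=2
T1.r0=2 T2.r0=0
T1.r0=2 T2.r0=1
T1.r0=2 T2.r0=2

outcome vector order: (T1.r0,T2.r0)
|PSO outcomes| = 9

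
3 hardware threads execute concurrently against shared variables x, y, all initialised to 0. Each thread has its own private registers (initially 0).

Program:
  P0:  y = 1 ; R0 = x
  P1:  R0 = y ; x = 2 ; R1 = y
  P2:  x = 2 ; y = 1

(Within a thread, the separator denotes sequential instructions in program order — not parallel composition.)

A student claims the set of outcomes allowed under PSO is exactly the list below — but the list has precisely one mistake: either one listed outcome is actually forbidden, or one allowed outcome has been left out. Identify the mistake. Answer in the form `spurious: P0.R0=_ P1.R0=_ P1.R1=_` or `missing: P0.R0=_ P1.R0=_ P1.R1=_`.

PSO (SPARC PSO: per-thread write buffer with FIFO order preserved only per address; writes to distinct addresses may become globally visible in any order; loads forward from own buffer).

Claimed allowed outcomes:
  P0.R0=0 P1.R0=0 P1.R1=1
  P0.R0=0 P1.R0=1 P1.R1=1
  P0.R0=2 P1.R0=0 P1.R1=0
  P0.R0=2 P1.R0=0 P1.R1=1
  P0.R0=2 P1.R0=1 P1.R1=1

outcome vector order: (P0.R0,P1.R0,P1.R1)
PSO (6): 0/0/0 0/0/1 0/1/1 2/0/0 2/0/1 2/1/1
PSO∖claimed = {0/0/0}

missing: P0.R0=0 P1.R0=0 P1.R1=0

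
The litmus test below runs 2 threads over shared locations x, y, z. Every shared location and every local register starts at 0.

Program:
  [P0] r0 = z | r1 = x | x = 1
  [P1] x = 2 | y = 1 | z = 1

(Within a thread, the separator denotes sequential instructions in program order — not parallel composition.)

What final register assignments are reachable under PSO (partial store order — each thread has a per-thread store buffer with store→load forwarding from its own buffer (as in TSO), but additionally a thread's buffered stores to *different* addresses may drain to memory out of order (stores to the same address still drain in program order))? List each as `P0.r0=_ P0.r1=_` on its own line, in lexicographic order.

P0.r0=0 P0.r1=0
P0.r0=0 P0.r1=2
P0.r0=1 P0.r1=0
P0.r0=1 P0.r1=2

outcome vector order: (P0.r0,P0.r1)
|PSO outcomes| = 4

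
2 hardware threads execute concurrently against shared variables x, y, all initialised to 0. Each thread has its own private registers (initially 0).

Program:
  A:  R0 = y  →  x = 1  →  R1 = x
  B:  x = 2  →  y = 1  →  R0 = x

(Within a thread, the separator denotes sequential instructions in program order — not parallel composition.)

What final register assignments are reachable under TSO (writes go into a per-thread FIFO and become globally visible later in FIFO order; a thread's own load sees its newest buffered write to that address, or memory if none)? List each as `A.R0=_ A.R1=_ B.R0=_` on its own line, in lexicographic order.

A.R0=0 A.R1=1 B.R0=1
A.R0=0 A.R1=1 B.R0=2
A.R0=0 A.R1=2 B.R0=2
A.R0=1 A.R1=1 B.R0=1
A.R0=1 A.R1=1 B.R0=2

outcome vector order: (A.R0,A.R1,B.R0)
|TSO outcomes| = 5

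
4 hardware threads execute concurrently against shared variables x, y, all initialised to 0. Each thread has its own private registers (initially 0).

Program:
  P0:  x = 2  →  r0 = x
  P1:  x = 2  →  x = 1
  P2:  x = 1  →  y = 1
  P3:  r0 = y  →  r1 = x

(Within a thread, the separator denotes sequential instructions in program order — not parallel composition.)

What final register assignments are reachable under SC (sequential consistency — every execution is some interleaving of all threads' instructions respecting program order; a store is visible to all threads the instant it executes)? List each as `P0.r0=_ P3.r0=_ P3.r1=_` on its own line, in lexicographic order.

P0.r0=1 P3.r0=0 P3.r1=0
P0.r0=1 P3.r0=0 P3.r1=1
P0.r0=1 P3.r0=0 P3.r1=2
P0.r0=1 P3.r0=1 P3.r1=1
P0.r0=1 P3.r0=1 P3.r1=2
P0.r0=2 P3.r0=0 P3.r1=0
P0.r0=2 P3.r0=0 P3.r1=1
P0.r0=2 P3.r0=0 P3.r1=2
P0.r0=2 P3.r0=1 P3.r1=1
P0.r0=2 P3.r0=1 P3.r1=2

outcome vector order: (P0.r0,P3.r0,P3.r1)
|SC outcomes| = 10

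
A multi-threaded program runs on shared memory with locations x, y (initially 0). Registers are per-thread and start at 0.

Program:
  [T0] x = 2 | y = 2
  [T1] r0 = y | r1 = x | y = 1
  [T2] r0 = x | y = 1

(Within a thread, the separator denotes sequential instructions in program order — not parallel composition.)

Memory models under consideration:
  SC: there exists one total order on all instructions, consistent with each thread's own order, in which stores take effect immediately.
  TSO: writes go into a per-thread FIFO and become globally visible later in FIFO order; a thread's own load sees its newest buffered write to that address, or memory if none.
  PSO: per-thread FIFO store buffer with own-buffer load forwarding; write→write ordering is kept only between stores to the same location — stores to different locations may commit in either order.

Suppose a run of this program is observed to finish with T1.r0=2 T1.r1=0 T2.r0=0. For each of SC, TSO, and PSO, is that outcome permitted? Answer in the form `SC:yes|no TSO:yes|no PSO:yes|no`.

SC:no TSO:no PSO:yes

outcome vector order: (T1.r0,T1.r1,T2.r0)
SC: 9 outcomes — {0/0/0; 0/0/2; 0/2/0; 0/2/2; 1/0/0; 1/2/0; 1/2/2; 2/2/0; 2/2/2}
TSO: 9 outcomes — {0/0/0; 0/0/2; 0/2/0; 0/2/2; 1/0/0; 1/2/0; 1/2/2; 2/2/0; 2/2/2}
PSO: 11 outcomes — {0/0/0; 0/0/2; 0/2/0; 0/2/2; 1/0/0; 1/2/0; 1/2/2; 2/0/0; 2/0/2; 2/2/0; 2/2/2}
target 2/0/0 ∈ {PSO}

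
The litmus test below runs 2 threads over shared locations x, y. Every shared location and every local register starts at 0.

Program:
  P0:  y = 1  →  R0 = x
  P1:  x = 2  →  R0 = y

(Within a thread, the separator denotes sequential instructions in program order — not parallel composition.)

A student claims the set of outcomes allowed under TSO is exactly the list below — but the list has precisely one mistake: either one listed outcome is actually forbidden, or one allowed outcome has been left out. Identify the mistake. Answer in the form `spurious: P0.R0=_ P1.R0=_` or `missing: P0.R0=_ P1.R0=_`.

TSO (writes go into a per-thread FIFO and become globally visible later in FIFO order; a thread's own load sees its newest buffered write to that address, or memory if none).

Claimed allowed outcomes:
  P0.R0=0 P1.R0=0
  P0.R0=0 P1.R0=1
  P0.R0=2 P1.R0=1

outcome vector order: (P0.R0,P1.R0)
TSO: 4 outcomes — {0/0; 0/1; 2/0; 2/1}
TSO∖claimed = {2/0}

missing: P0.R0=2 P1.R0=0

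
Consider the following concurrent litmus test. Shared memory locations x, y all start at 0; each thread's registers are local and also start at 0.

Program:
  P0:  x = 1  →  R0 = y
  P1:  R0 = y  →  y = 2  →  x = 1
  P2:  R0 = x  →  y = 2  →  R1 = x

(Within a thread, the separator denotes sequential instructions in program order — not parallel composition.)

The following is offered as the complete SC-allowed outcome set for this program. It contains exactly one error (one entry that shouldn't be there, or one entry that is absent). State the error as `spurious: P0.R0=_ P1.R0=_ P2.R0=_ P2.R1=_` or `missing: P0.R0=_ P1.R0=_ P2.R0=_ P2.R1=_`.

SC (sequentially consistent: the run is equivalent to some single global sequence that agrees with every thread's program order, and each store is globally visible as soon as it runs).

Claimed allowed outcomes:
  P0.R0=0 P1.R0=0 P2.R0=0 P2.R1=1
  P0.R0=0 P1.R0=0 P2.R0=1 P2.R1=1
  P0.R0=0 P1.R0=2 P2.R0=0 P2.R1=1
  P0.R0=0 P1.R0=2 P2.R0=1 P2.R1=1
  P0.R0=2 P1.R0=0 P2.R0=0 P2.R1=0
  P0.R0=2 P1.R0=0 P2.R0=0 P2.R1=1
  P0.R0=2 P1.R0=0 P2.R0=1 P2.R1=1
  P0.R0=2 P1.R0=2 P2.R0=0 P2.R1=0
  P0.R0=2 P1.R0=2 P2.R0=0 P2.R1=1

missing: P0.R0=2 P1.R0=2 P2.R0=1 P2.R1=1

outcome vector order: (P0.R0,P1.R0,P2.R0,P2.R1)
under SC → 0001 0011 0201 0211 2000 2001 2011 2200 2201 2211
SC∖claimed = {2211}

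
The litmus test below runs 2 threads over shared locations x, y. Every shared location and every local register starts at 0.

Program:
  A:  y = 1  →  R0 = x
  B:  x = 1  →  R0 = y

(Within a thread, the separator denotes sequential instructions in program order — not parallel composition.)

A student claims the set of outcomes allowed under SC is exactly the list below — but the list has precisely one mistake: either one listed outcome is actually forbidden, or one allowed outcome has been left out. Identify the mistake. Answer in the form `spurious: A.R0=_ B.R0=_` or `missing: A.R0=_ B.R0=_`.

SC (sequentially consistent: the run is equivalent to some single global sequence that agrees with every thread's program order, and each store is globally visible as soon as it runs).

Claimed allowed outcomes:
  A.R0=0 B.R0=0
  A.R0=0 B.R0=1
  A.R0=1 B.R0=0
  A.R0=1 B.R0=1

spurious: A.R0=0 B.R0=0

outcome vector order: (A.R0,B.R0)
under SC → (0,1); (1,0); (1,1)
claimed∖SC = {(0,0)}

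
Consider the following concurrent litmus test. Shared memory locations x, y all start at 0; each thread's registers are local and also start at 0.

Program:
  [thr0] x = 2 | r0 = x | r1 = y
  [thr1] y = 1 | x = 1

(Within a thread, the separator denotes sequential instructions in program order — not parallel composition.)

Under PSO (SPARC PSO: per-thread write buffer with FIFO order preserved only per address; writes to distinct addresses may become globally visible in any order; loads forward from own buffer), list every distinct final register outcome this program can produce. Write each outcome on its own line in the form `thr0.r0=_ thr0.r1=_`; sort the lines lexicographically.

outcome vector order: (thr0.r0,thr0.r1)
|PSO outcomes| = 4

thr0.r0=1 thr0.r1=0
thr0.r0=1 thr0.r1=1
thr0.r0=2 thr0.r1=0
thr0.r0=2 thr0.r1=1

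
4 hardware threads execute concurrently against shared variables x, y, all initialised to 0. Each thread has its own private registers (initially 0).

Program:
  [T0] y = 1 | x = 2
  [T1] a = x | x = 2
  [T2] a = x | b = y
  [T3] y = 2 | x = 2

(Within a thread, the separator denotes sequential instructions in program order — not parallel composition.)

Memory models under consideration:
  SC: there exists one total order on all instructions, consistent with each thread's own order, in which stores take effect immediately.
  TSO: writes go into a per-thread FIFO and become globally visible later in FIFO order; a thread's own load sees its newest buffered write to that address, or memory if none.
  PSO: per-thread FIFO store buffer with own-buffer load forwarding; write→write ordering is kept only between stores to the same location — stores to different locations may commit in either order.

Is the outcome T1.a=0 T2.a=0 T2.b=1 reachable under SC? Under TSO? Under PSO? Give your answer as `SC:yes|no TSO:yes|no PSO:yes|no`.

SC:yes TSO:yes PSO:yes

outcome vector order: (T1.a,T2.a,T2.b)
under SC → 000; 001; 002; 020; 021; 022; 200; 201; 202; 221; 222
under TSO → 000; 001; 002; 020; 021; 022; 200; 201; 202; 221; 222
under PSO → 000; 001; 002; 020; 021; 022; 200; 201; 202; 220; 221; 222
target 001 ∈ {SC,TSO,PSO}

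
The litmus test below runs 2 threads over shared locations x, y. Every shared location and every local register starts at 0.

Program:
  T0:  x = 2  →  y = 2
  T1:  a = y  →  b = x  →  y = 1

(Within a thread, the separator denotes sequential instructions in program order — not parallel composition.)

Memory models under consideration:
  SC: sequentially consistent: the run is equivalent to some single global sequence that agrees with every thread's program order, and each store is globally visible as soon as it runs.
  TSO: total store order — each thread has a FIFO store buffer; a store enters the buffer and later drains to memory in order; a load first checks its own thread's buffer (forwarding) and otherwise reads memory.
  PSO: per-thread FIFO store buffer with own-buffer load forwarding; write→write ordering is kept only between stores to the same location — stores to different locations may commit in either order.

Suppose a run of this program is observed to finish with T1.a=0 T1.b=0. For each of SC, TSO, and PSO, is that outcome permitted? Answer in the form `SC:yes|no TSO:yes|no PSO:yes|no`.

outcome vector order: (T1.a,T1.b)
SC: 3 outcomes — {(0,0); (0,2); (2,2)}
TSO: 3 outcomes — {(0,0); (0,2); (2,2)}
PSO: 4 outcomes — {(0,0); (0,2); (2,0); (2,2)}
target (0,0) ∈ {SC,TSO,PSO}

SC:yes TSO:yes PSO:yes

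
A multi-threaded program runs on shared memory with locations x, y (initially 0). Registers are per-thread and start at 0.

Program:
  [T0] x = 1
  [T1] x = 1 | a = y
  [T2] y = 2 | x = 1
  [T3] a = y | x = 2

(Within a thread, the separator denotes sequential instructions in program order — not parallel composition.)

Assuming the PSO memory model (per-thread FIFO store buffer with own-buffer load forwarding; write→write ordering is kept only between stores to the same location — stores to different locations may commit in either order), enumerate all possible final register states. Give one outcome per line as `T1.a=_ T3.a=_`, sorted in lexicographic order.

outcome vector order: (T1.a,T3.a)
|PSO outcomes| = 4

T1.a=0 T3.a=0
T1.a=0 T3.a=2
T1.a=2 T3.a=0
T1.a=2 T3.a=2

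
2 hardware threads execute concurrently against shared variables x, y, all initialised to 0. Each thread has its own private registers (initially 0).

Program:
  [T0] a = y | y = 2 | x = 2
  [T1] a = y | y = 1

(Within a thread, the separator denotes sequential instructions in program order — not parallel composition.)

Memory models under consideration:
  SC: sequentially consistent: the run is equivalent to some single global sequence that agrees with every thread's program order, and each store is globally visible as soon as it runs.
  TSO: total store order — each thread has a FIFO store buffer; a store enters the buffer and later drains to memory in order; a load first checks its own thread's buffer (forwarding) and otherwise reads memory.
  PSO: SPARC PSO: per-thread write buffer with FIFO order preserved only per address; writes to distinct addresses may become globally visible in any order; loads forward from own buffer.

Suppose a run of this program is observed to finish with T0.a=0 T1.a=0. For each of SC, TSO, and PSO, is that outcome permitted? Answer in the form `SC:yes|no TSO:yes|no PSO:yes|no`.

SC:yes TSO:yes PSO:yes

outcome vector order: (T0.a,T1.a)
SC (3): <0 0>; <0 2>; <1 0>
TSO (3): <0 0>; <0 2>; <1 0>
PSO (3): <0 0>; <0 2>; <1 0>
target <0 0> ∈ {SC,TSO,PSO}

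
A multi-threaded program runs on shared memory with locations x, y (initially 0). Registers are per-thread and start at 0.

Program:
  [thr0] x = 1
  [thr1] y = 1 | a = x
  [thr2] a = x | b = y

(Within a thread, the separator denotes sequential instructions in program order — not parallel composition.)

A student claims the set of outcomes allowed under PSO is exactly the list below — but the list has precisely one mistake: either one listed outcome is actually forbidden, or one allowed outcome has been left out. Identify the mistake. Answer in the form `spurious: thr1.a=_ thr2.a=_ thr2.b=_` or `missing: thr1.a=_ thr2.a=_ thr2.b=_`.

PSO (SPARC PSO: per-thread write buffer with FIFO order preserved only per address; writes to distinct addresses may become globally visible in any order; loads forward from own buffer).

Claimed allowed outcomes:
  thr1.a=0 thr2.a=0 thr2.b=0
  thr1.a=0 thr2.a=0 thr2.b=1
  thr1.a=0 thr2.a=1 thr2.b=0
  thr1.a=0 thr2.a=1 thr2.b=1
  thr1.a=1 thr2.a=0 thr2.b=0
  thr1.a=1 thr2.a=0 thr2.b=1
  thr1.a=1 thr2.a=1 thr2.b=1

missing: thr1.a=1 thr2.a=1 thr2.b=0

outcome vector order: (thr1.a,thr2.a,thr2.b)
[PSO] allowed = {000 001 010 011 100 101 110 111}
PSO∖claimed = {110}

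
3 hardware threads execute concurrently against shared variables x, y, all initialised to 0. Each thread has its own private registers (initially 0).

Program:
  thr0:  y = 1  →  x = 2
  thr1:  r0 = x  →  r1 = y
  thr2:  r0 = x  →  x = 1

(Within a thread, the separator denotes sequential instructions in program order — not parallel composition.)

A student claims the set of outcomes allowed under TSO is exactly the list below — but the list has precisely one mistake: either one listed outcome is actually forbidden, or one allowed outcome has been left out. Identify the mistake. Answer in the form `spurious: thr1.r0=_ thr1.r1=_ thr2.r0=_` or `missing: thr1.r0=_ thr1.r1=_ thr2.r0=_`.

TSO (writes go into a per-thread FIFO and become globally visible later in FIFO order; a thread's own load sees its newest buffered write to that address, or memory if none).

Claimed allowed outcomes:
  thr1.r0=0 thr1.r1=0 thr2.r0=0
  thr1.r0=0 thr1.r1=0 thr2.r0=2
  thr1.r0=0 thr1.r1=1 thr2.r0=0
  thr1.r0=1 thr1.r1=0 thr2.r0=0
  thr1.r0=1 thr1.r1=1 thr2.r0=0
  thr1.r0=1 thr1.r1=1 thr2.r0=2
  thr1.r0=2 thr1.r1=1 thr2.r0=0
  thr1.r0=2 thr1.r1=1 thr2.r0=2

outcome vector order: (thr1.r0,thr1.r1,thr2.r0)
TSO: 9 outcomes — {000, 002, 010, 012, 100, 110, 112, 210, 212}
TSO∖claimed = {012}

missing: thr1.r0=0 thr1.r1=1 thr2.r0=2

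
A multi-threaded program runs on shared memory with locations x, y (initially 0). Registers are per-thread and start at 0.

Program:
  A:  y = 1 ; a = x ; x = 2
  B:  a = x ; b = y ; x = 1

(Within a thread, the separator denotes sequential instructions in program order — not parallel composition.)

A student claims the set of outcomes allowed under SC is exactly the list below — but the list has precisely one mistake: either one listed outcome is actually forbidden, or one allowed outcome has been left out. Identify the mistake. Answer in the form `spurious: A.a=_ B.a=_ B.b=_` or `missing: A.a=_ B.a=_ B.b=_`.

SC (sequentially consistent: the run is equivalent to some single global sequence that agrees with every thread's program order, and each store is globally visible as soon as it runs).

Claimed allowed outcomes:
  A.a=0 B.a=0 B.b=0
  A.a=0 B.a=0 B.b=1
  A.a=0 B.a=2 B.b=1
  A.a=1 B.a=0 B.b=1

missing: A.a=1 B.a=0 B.b=0

outcome vector order: (A.a,B.a,B.b)
SC (5): 000; 001; 021; 100; 101
SC∖claimed = {100}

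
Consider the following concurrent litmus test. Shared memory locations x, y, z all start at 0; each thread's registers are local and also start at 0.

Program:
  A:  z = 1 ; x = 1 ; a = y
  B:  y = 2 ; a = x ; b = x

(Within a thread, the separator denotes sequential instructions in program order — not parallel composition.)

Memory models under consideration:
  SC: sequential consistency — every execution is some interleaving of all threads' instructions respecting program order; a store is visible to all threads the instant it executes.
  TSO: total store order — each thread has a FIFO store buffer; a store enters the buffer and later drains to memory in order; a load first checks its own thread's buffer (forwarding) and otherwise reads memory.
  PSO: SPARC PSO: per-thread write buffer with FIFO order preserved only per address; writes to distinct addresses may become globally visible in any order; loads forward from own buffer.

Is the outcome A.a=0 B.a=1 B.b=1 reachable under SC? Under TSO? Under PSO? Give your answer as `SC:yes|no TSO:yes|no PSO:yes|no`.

SC:yes TSO:yes PSO:yes

outcome vector order: (A.a,B.a,B.b)
under SC → <0 1 1> <2 0 0> <2 0 1> <2 1 1>
under TSO → <0 0 0> <0 0 1> <0 1 1> <2 0 0> <2 0 1> <2 1 1>
under PSO → <0 0 0> <0 0 1> <0 1 1> <2 0 0> <2 0 1> <2 1 1>
target <0 1 1> ∈ {SC,TSO,PSO}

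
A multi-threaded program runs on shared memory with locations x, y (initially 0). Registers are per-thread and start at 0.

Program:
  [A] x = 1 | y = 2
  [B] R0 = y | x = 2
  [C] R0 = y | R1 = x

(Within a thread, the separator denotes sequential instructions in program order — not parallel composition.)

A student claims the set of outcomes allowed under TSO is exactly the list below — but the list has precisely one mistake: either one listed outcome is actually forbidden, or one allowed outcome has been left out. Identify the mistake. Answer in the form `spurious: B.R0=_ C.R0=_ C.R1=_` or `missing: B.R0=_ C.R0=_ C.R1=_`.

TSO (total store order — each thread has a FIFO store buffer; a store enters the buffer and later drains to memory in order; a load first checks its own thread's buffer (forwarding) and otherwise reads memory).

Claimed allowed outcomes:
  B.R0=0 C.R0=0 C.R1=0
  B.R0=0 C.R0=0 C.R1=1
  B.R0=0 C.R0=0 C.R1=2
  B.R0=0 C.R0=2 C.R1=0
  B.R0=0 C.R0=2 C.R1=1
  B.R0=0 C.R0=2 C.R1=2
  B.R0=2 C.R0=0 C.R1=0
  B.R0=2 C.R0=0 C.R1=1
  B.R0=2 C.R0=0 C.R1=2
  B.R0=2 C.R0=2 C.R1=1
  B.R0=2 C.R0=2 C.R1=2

outcome vector order: (B.R0,C.R0,C.R1)
under TSO → <0 0 0>; <0 0 1>; <0 0 2>; <0 2 1>; <0 2 2>; <2 0 0>; <2 0 1>; <2 0 2>; <2 2 1>; <2 2 2>
claimed∖TSO = {<0 2 0>}

spurious: B.R0=0 C.R0=2 C.R1=0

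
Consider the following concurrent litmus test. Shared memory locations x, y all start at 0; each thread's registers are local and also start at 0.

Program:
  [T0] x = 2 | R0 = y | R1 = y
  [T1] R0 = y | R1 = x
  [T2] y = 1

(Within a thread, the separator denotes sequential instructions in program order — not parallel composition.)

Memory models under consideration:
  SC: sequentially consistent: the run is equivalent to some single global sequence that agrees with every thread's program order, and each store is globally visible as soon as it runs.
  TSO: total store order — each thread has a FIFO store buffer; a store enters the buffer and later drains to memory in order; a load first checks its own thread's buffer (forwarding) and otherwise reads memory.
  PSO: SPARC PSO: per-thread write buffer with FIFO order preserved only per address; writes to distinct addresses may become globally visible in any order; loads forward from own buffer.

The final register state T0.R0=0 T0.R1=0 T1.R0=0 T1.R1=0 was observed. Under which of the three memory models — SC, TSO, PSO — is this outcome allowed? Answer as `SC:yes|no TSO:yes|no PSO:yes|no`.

SC:yes TSO:yes PSO:yes

outcome vector order: (T0.R0,T0.R1,T1.R0,T1.R1)
SC (10): <0 0 0 0> <0 0 0 2> <0 0 1 2> <0 1 0 0> <0 1 0 2> <0 1 1 2> <1 1 0 0> <1 1 0 2> <1 1 1 0> <1 1 1 2>
TSO (12): <0 0 0 0> <0 0 0 2> <0 0 1 0> <0 0 1 2> <0 1 0 0> <0 1 0 2> <0 1 1 0> <0 1 1 2> <1 1 0 0> <1 1 0 2> <1 1 1 0> <1 1 1 2>
PSO (12): <0 0 0 0> <0 0 0 2> <0 0 1 0> <0 0 1 2> <0 1 0 0> <0 1 0 2> <0 1 1 0> <0 1 1 2> <1 1 0 0> <1 1 0 2> <1 1 1 0> <1 1 1 2>
target <0 0 0 0> ∈ {SC,TSO,PSO}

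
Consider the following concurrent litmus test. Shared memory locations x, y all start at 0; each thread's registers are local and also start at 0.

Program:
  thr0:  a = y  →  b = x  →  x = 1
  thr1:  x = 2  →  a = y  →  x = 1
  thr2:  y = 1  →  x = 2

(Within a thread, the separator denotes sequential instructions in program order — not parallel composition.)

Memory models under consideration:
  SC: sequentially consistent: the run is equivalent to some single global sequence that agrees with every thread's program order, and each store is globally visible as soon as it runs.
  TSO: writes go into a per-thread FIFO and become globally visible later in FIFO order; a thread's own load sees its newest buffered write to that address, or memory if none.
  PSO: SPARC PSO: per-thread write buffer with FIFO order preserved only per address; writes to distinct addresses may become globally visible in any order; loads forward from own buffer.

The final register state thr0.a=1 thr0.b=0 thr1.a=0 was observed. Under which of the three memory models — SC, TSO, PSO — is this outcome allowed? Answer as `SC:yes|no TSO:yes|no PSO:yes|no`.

SC:no TSO:yes PSO:yes

outcome vector order: (thr0.a,thr0.b,thr1.a)
SC (11): 000, 001, 010, 011, 020, 021, 101, 110, 111, 120, 121
TSO (12): 000, 001, 010, 011, 020, 021, 100, 101, 110, 111, 120, 121
PSO (12): 000, 001, 010, 011, 020, 021, 100, 101, 110, 111, 120, 121
target 100 ∈ {TSO,PSO}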